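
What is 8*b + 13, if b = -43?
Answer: -331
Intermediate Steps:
8*b + 13 = 8*(-43) + 13 = -344 + 13 = -331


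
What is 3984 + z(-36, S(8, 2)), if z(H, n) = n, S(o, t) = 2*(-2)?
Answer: 3980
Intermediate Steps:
S(o, t) = -4
3984 + z(-36, S(8, 2)) = 3984 - 4 = 3980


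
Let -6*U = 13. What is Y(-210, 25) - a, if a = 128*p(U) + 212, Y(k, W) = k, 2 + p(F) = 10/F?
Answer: 5522/13 ≈ 424.77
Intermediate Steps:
U = -13/6 (U = -1/6*13 = -13/6 ≈ -2.1667)
p(F) = -2 + 10/F
a = -8252/13 (a = 128*(-2 + 10/(-13/6)) + 212 = 128*(-2 + 10*(-6/13)) + 212 = 128*(-2 - 60/13) + 212 = 128*(-86/13) + 212 = -11008/13 + 212 = -8252/13 ≈ -634.77)
Y(-210, 25) - a = -210 - 1*(-8252/13) = -210 + 8252/13 = 5522/13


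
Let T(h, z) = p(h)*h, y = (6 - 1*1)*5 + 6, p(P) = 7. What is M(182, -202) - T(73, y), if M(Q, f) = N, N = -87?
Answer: -598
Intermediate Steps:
y = 31 (y = (6 - 1)*5 + 6 = 5*5 + 6 = 25 + 6 = 31)
T(h, z) = 7*h
M(Q, f) = -87
M(182, -202) - T(73, y) = -87 - 7*73 = -87 - 1*511 = -87 - 511 = -598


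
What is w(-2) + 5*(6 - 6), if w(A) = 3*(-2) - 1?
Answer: -7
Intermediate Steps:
w(A) = -7 (w(A) = -6 - 1 = -7)
w(-2) + 5*(6 - 6) = -7 + 5*(6 - 6) = -7 + 5*0 = -7 + 0 = -7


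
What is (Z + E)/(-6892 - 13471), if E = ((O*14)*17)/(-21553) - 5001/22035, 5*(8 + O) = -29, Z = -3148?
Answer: 71194509159/460514437565 ≈ 0.15460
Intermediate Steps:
O = -69/5 (O = -8 + (1/5)*(-29) = -8 - 29/5 = -69/5 ≈ -13.800)
E = -1686419/22615255 (E = (-69/5*14*17)/(-21553) - 5001/22035 = -966/5*17*(-1/21553) - 5001*1/22035 = -16422/5*(-1/21553) - 1667/7345 = 2346/15395 - 1667/7345 = -1686419/22615255 ≈ -0.074570)
(Z + E)/(-6892 - 13471) = (-3148 - 1686419/22615255)/(-6892 - 13471) = -71194509159/22615255/(-20363) = -71194509159/22615255*(-1/20363) = 71194509159/460514437565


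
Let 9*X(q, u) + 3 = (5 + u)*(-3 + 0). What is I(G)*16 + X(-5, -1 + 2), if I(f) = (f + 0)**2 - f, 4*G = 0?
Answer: -7/3 ≈ -2.3333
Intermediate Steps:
G = 0 (G = (1/4)*0 = 0)
I(f) = f**2 - f
X(q, u) = -2 - u/3 (X(q, u) = -1/3 + ((5 + u)*(-3 + 0))/9 = -1/3 + ((5 + u)*(-3))/9 = -1/3 + (-15 - 3*u)/9 = -1/3 + (-5/3 - u/3) = -2 - u/3)
I(G)*16 + X(-5, -1 + 2) = (0*(-1 + 0))*16 + (-2 - (-1 + 2)/3) = (0*(-1))*16 + (-2 - 1/3*1) = 0*16 + (-2 - 1/3) = 0 - 7/3 = -7/3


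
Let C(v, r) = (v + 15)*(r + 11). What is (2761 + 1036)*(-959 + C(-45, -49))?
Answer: 687257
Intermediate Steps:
C(v, r) = (11 + r)*(15 + v) (C(v, r) = (15 + v)*(11 + r) = (11 + r)*(15 + v))
(2761 + 1036)*(-959 + C(-45, -49)) = (2761 + 1036)*(-959 + (165 + 11*(-45) + 15*(-49) - 49*(-45))) = 3797*(-959 + (165 - 495 - 735 + 2205)) = 3797*(-959 + 1140) = 3797*181 = 687257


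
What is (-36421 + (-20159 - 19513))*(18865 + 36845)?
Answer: -4239141030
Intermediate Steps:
(-36421 + (-20159 - 19513))*(18865 + 36845) = (-36421 - 39672)*55710 = -76093*55710 = -4239141030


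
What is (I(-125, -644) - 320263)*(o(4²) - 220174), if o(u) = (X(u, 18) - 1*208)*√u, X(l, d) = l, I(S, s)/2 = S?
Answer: 70814783246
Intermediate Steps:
I(S, s) = 2*S
o(u) = √u*(-208 + u) (o(u) = (u - 1*208)*√u = (u - 208)*√u = (-208 + u)*√u = √u*(-208 + u))
(I(-125, -644) - 320263)*(o(4²) - 220174) = (2*(-125) - 320263)*(√(4²)*(-208 + 4²) - 220174) = (-250 - 320263)*(√16*(-208 + 16) - 220174) = -320513*(4*(-192) - 220174) = -320513*(-768 - 220174) = -320513*(-220942) = 70814783246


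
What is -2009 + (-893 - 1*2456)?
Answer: -5358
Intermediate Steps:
-2009 + (-893 - 1*2456) = -2009 + (-893 - 2456) = -2009 - 3349 = -5358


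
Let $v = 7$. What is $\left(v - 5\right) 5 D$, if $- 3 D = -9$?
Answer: $30$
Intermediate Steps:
$D = 3$ ($D = \left(- \frac{1}{3}\right) \left(-9\right) = 3$)
$\left(v - 5\right) 5 D = \left(7 - 5\right) 5 \cdot 3 = 2 \cdot 5 \cdot 3 = 10 \cdot 3 = 30$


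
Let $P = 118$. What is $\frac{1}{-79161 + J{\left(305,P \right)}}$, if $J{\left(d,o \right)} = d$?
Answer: $- \frac{1}{78856} \approx -1.2681 \cdot 10^{-5}$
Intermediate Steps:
$\frac{1}{-79161 + J{\left(305,P \right)}} = \frac{1}{-79161 + 305} = \frac{1}{-78856} = - \frac{1}{78856}$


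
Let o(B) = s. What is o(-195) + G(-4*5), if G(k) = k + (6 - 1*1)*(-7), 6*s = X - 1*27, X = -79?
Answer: -218/3 ≈ -72.667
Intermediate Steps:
s = -53/3 (s = (-79 - 1*27)/6 = (-79 - 27)/6 = (⅙)*(-106) = -53/3 ≈ -17.667)
o(B) = -53/3
G(k) = -35 + k (G(k) = k + (6 - 1)*(-7) = k + 5*(-7) = k - 35 = -35 + k)
o(-195) + G(-4*5) = -53/3 + (-35 - 4*5) = -53/3 + (-35 - 20) = -53/3 - 55 = -218/3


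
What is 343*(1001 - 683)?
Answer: 109074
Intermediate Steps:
343*(1001 - 683) = 343*318 = 109074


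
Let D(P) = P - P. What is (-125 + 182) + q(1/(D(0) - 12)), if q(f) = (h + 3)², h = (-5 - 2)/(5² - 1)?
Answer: 37057/576 ≈ 64.335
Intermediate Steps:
h = -7/24 (h = -7/(25 - 1) = -7/24 ≈ -0.29167)
D(P) = 0
q(f) = 4225/576 (q(f) = (-7/24 + 3)² = (65/24)² = 4225/576)
(-125 + 182) + q(1/(D(0) - 12)) = (-125 + 182) + 4225/576 = 57 + 4225/576 = 37057/576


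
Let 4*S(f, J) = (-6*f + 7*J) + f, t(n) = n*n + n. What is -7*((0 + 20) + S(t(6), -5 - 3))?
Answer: 651/2 ≈ 325.50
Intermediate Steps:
t(n) = n + n² (t(n) = n² + n = n + n²)
S(f, J) = -5*f/4 + 7*J/4 (S(f, J) = ((-6*f + 7*J) + f)/4 = (-5*f + 7*J)/4 = -5*f/4 + 7*J/4)
-7*((0 + 20) + S(t(6), -5 - 3)) = -7*((0 + 20) + (-15*(1 + 6)/2 + 7*(-5 - 3)/4)) = -7*(20 + (-15*7/2 + (7/4)*(-8))) = -7*(20 + (-5/4*42 - 14)) = -7*(20 + (-105/2 - 14)) = -7*(20 - 133/2) = -7*(-93/2) = 651/2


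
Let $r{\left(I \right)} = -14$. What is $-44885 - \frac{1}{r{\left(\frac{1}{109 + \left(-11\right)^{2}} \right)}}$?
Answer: $- \frac{628389}{14} \approx -44885.0$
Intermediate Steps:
$-44885 - \frac{1}{r{\left(\frac{1}{109 + \left(-11\right)^{2}} \right)}} = -44885 - \frac{1}{-14} = -44885 - - \frac{1}{14} = -44885 + \frac{1}{14} = - \frac{628389}{14}$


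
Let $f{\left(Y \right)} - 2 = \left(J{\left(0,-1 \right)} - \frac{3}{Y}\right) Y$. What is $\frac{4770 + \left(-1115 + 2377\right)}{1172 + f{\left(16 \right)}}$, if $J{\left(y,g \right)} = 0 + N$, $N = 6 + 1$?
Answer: $\frac{6032}{1283} \approx 4.7015$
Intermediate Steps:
$N = 7$
$J{\left(y,g \right)} = 7$ ($J{\left(y,g \right)} = 0 + 7 = 7$)
$f{\left(Y \right)} = 2 + Y \left(7 - \frac{3}{Y}\right)$ ($f{\left(Y \right)} = 2 + \left(7 - \frac{3}{Y}\right) Y = 2 + Y \left(7 - \frac{3}{Y}\right)$)
$\frac{4770 + \left(-1115 + 2377\right)}{1172 + f{\left(16 \right)}} = \frac{4770 + \left(-1115 + 2377\right)}{1172 + \left(-1 + 7 \cdot 16\right)} = \frac{4770 + 1262}{1172 + \left(-1 + 112\right)} = \frac{6032}{1172 + 111} = \frac{6032}{1283}$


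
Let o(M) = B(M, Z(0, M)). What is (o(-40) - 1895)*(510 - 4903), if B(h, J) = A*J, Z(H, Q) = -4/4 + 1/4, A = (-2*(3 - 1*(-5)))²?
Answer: 9168191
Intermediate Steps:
A = 256 (A = (-2*(3 + 5))² = (-2*8)² = (-16)² = 256)
Z(H, Q) = -¾ (Z(H, Q) = -4*¼ + 1*(¼) = -1 + ¼ = -¾)
B(h, J) = 256*J
o(M) = -192 (o(M) = 256*(-¾) = -192)
(o(-40) - 1895)*(510 - 4903) = (-192 - 1895)*(510 - 4903) = -2087*(-4393) = 9168191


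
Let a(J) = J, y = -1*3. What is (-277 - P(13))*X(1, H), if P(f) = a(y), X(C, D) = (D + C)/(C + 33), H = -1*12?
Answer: 1507/17 ≈ 88.647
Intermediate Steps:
y = -3
H = -12
X(C, D) = (C + D)/(33 + C)
P(f) = -3
(-277 - P(13))*X(1, H) = (-277 - 1*(-3))*((1 - 12)/(33 + 1)) = (-277 + 3)*(-11/34) = -137*(-11)/17 = -274*(-11/34) = 1507/17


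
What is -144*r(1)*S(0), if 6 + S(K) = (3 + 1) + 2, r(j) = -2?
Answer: 0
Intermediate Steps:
S(K) = 0 (S(K) = -6 + ((3 + 1) + 2) = -6 + (4 + 2) = -6 + 6 = 0)
-144*r(1)*S(0) = -(-288)*0 = -144*0 = 0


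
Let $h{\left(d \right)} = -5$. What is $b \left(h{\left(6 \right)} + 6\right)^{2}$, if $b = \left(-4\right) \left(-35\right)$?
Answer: $140$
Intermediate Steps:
$b = 140$
$b \left(h{\left(6 \right)} + 6\right)^{2} = 140 \left(-5 + 6\right)^{2} = 140 \cdot 1^{2} = 140 \cdot 1 = 140$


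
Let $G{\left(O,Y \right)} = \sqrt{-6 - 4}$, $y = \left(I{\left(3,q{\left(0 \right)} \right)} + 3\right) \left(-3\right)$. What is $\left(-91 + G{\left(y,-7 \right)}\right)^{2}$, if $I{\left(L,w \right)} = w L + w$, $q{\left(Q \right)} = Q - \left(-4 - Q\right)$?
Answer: $\left(91 - i \sqrt{10}\right)^{2} \approx 8271.0 - 575.53 i$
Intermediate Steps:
$q{\left(Q \right)} = 4 + 2 Q$ ($q{\left(Q \right)} = Q + \left(4 + Q\right) = 4 + 2 Q$)
$I{\left(L,w \right)} = w + L w$ ($I{\left(L,w \right)} = L w + w = w + L w$)
$y = -57$ ($y = \left(\left(4 + 2 \cdot 0\right) \left(1 + 3\right) + 3\right) \left(-3\right) = \left(\left(4 + 0\right) 4 + 3\right) \left(-3\right) = \left(4 \cdot 4 + 3\right) \left(-3\right) = \left(16 + 3\right) \left(-3\right) = 19 \left(-3\right) = -57$)
$G{\left(O,Y \right)} = i \sqrt{10}$ ($G{\left(O,Y \right)} = \sqrt{-10} = i \sqrt{10}$)
$\left(-91 + G{\left(y,-7 \right)}\right)^{2} = \left(-91 + i \sqrt{10}\right)^{2}$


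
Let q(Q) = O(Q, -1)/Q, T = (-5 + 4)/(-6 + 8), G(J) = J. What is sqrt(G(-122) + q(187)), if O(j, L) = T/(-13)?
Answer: 9*I*sqrt(35604426)/4862 ≈ 11.045*I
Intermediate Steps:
T = -1/2 ≈ -0.50000
O(j, L) = 1/26 (O(j, L) = -1/2/(-13) = -1/2*(-1/13) = 1/26)
q(Q) = 1/(26*Q)
sqrt(G(-122) + q(187)) = sqrt(-122 + (1/26)/187) = sqrt(-122 + (1/26)*(1/187)) = sqrt(-122 + 1/4862) = sqrt(-593163/4862) = 9*I*sqrt(35604426)/4862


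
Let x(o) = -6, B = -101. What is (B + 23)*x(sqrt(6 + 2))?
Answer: 468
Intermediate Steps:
(B + 23)*x(sqrt(6 + 2)) = (-101 + 23)*(-6) = -78*(-6) = 468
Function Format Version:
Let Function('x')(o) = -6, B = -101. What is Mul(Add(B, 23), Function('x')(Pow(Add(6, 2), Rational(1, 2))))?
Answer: 468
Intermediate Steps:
Mul(Add(B, 23), Function('x')(Pow(Add(6, 2), Rational(1, 2)))) = Mul(Add(-101, 23), -6) = Mul(-78, -6) = 468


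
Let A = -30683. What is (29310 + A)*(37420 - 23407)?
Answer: -19239849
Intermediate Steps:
(29310 + A)*(37420 - 23407) = (29310 - 30683)*(37420 - 23407) = -1373*14013 = -19239849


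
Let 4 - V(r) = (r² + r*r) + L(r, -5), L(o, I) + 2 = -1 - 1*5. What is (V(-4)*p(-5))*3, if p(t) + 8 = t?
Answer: 780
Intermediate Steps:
p(t) = -8 + t
L(o, I) = -8 (L(o, I) = -2 + (-1 - 1*5) = -2 + (-1 - 5) = -2 - 6 = -8)
V(r) = 12 - 2*r² (V(r) = 4 - ((r² + r*r) - 8) = 4 - ((r² + r²) - 8) = 4 - (2*r² - 8) = 4 - (-8 + 2*r²) = 4 + (8 - 2*r²) = 12 - 2*r²)
(V(-4)*p(-5))*3 = ((12 - 2*(-4)²)*(-8 - 5))*3 = ((12 - 2*16)*(-13))*3 = ((12 - 32)*(-13))*3 = -20*(-13)*3 = 260*3 = 780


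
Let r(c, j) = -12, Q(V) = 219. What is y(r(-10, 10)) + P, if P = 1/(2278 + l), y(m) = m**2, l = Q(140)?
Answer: 359569/2497 ≈ 144.00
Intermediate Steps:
l = 219
P = 1/2497 (P = 1/(2278 + 219) = 1/2497 ≈ 0.00040048)
y(r(-10, 10)) + P = (-12)**2 + 1/2497 = 144 + 1/2497 = 359569/2497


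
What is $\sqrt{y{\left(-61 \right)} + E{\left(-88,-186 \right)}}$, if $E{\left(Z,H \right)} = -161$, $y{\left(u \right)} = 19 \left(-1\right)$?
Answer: $6 i \sqrt{5} \approx 13.416 i$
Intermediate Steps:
$y{\left(u \right)} = -19$
$\sqrt{y{\left(-61 \right)} + E{\left(-88,-186 \right)}} = \sqrt{-19 - 161} = \sqrt{-180} = 6 i \sqrt{5}$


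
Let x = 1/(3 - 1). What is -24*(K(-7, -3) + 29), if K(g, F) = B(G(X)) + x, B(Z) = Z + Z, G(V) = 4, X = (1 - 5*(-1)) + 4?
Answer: -900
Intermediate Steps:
X = 10 (X = (1 + 5) + 4 = 6 + 4 = 10)
B(Z) = 2*Z
x = ½ (x = 1/2 = ½ ≈ 0.50000)
K(g, F) = 17/2 (K(g, F) = 2*4 + ½ = 8 + ½ = 17/2)
-24*(K(-7, -3) + 29) = -24*(17/2 + 29) = -24*75/2 = -900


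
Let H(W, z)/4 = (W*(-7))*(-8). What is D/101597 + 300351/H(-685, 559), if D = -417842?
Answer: -94628437027/15589043680 ≈ -6.0702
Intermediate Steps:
H(W, z) = 224*W (H(W, z) = 4*((W*(-7))*(-8)) = 4*(-7*W*(-8)) = 4*(56*W) = 224*W)
D/101597 + 300351/H(-685, 559) = -417842/101597 + 300351/((224*(-685))) = -417842*1/101597 + 300351/(-153440) = -417842/101597 + 300351*(-1/153440) = -417842/101597 - 300351/153440 = -94628437027/15589043680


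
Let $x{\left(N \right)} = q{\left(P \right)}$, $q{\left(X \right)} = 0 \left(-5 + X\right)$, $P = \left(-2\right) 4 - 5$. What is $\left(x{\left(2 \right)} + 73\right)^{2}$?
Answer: $5329$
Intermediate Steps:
$P = -13$ ($P = -8 - 5 = -13$)
$q{\left(X \right)} = 0$
$x{\left(N \right)} = 0$
$\left(x{\left(2 \right)} + 73\right)^{2} = \left(0 + 73\right)^{2} = 73^{2} = 5329$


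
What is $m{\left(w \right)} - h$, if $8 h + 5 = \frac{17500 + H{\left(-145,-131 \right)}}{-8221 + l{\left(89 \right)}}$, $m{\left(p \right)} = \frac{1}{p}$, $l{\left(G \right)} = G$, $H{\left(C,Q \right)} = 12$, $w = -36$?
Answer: $\frac{126821}{146376} \approx 0.86641$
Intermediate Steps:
$h = - \frac{14543}{16264}$ ($h = - \frac{5}{8} + \frac{\left(17500 + 12\right) \frac{1}{-8221 + 89}}{8} = - \frac{5}{8} + \frac{17512 \frac{1}{-8132}}{8} = - \frac{5}{8} + \frac{17512 \left(- \frac{1}{8132}\right)}{8} = - \frac{5}{8} + \frac{1}{8} \left(- \frac{4378}{2033}\right) = - \frac{5}{8} - \frac{2189}{8132} = - \frac{14543}{16264} \approx -0.89418$)
$m{\left(w \right)} - h = \frac{1}{-36} - - \frac{14543}{16264} = - \frac{1}{36} + \frac{14543}{16264} = \frac{126821}{146376}$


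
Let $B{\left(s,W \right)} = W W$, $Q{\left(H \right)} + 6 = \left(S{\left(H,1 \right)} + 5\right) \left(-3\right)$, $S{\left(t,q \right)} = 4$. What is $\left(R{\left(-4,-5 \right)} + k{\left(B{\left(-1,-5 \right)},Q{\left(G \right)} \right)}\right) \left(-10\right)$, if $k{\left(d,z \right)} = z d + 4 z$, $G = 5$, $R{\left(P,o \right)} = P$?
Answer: $9610$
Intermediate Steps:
$Q{\left(H \right)} = -33$ ($Q{\left(H \right)} = -6 + \left(4 + 5\right) \left(-3\right) = -6 + 9 \left(-3\right) = -6 - 27 = -33$)
$B{\left(s,W \right)} = W^{2}$
$k{\left(d,z \right)} = 4 z + d z$ ($k{\left(d,z \right)} = d z + 4 z = 4 z + d z$)
$\left(R{\left(-4,-5 \right)} + k{\left(B{\left(-1,-5 \right)},Q{\left(G \right)} \right)}\right) \left(-10\right) = \left(-4 - 33 \left(4 + \left(-5\right)^{2}\right)\right) \left(-10\right) = \left(-4 - 33 \left(4 + 25\right)\right) \left(-10\right) = \left(-4 - 957\right) \left(-10\right) = \left(-961\right) \left(-10\right) = 9610$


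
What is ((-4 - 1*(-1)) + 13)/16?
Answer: 5/8 ≈ 0.62500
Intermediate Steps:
((-4 - 1*(-1)) + 13)/16 = ((-4 + 1) + 13)*(1/16) = (-3 + 13)*(1/16) = 10*(1/16) = 5/8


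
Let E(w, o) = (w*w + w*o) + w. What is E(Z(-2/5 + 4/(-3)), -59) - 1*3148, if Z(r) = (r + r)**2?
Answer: -187343084/50625 ≈ -3700.6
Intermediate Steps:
Z(r) = 4*r**2 (Z(r) = (2*r)**2 = 4*r**2)
E(w, o) = w + w**2 + o*w (E(w, o) = (w**2 + o*w) + w = w + w**2 + o*w)
E(Z(-2/5 + 4/(-3)), -59) - 1*3148 = (4*(-2/5 + 4/(-3))**2)*(1 - 59 + 4*(-2/5 + 4/(-3))**2) - 1*3148 = (4*(-2*1/5 + 4*(-1/3))**2)*(1 - 59 + 4*(-2*1/5 + 4*(-1/3))**2) - 3148 = (4*(-2/5 - 4/3)**2)*(1 - 59 + 4*(-2/5 - 4/3)**2) - 3148 = (4*(-26/15)**2)*(1 - 59 + 4*(-26/15)**2) - 3148 = (4*(676/225))*(1 - 59 + 4*(676/225)) - 3148 = 2704*(1 - 59 + 2704/225)/225 - 3148 = (2704/225)*(-10346/225) - 3148 = -27975584/50625 - 3148 = -187343084/50625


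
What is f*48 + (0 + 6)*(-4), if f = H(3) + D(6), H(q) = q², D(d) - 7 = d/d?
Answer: 792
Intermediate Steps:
D(d) = 8 (D(d) = 7 + d/d = 7 + 1 = 8)
f = 17 (f = 3² + 8 = 9 + 8 = 17)
f*48 + (0 + 6)*(-4) = 17*48 + (0 + 6)*(-4) = 816 + 6*(-4) = 816 - 24 = 792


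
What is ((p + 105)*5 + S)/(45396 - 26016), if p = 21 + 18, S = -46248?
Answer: -3794/1615 ≈ -2.3492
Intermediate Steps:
p = 39
((p + 105)*5 + S)/(45396 - 26016) = ((39 + 105)*5 - 46248)/(45396 - 26016) = (144*5 - 46248)/19380 = (720 - 46248)*(1/19380) = -45528*1/19380 = -3794/1615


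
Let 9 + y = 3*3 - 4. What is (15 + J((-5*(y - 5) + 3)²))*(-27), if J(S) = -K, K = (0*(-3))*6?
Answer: -405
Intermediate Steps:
K = 0 (K = 0*6 = 0)
y = -4 (y = -9 + (3*3 - 4) = -9 + (9 - 4) = -9 + 5 = -4)
J(S) = 0 (J(S) = -1*0 = 0)
(15 + J((-5*(y - 5) + 3)²))*(-27) = (15 + 0)*(-27) = 15*(-27) = -405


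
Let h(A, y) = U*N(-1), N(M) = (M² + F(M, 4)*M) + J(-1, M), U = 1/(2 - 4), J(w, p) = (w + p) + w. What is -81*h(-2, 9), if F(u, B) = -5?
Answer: 243/2 ≈ 121.50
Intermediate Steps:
J(w, p) = p + 2*w (J(w, p) = (p + w) + w = p + 2*w)
U = -½ (U = 1/(-2) = -½ ≈ -0.50000)
N(M) = -2 + M² - 4*M (N(M) = (M² - 5*M) + (M + 2*(-1)) = (M² - 5*M) + (M - 2) = (M² - 5*M) + (-2 + M) = -2 + M² - 4*M)
h(A, y) = -3/2 (h(A, y) = -(-2 + (-1)² - 4*(-1))/2 = -(-2 + 1 + 4)/2 = -½*3 = -3/2)
-81*h(-2, 9) = -81*(-3/2) = 243/2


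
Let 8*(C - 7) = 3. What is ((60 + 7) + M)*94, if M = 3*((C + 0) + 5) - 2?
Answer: 38399/4 ≈ 9599.8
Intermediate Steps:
C = 59/8 (C = 7 + (⅛)*3 = 7 + 3/8 = 59/8 ≈ 7.3750)
M = 281/8 (M = 3*((59/8 + 0) + 5) - 2 = 3*(59/8 + 5) - 2 = 3*(99/8) - 2 = 297/8 - 2 = 281/8 ≈ 35.125)
((60 + 7) + M)*94 = ((60 + 7) + 281/8)*94 = (67 + 281/8)*94 = (817/8)*94 = 38399/4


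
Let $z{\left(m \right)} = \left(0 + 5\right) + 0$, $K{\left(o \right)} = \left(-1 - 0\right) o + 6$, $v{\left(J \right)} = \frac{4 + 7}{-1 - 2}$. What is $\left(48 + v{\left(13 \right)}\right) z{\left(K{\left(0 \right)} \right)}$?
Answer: $\frac{665}{3} \approx 221.67$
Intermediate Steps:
$v{\left(J \right)} = - \frac{11}{3}$ ($v{\left(J \right)} = \frac{11}{-3} = 11 \left(- \frac{1}{3}\right) = - \frac{11}{3}$)
$K{\left(o \right)} = 6 - o$ ($K{\left(o \right)} = \left(-1 + 0\right) o + 6 = - o + 6 = 6 - o$)
$z{\left(m \right)} = 5$ ($z{\left(m \right)} = 5 + 0 = 5$)
$\left(48 + v{\left(13 \right)}\right) z{\left(K{\left(0 \right)} \right)} = \left(48 - \frac{11}{3}\right) 5 = \frac{133}{3} \cdot 5 = \frac{665}{3}$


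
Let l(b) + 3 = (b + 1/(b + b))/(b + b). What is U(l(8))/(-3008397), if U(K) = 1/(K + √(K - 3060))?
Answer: 18176/67224992556645 + 4096*I*√9679/67224992556645 ≈ 2.7038e-10 + 5.9944e-9*I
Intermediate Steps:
l(b) = -3 + (b + 1/(2*b))/(2*b) (l(b) = -3 + (b + 1/(b + b))/(b + b) = -3 + (b + 1/(2*b))/((2*b)) = -3 + (b + 1/(2*b))*(1/(2*b)) = -3 + (b + 1/(2*b))/(2*b))
U(K) = 1/(K + √(-3060 + K))
U(l(8))/(-3008397) = 1/((-5/2 + (¼)/8²) + √(-3060 + (-5/2 + (¼)/8²))*(-3008397)) = -1/3008397/((-5/2 + (¼)*(1/64)) + √(-3060 + (-5/2 + (¼)*(1/64)))) = -1/3008397/((-5/2 + 1/256) + √(-3060 + (-5/2 + 1/256))) = -1/3008397/(-639/256 + √(-3060 - 639/256)) = -1/3008397/(-639/256 + √(-783999/256)) = -1/3008397/(-639/256 + 9*I*√9679/16) = -1/(3008397*(-639/256 + 9*I*√9679/16))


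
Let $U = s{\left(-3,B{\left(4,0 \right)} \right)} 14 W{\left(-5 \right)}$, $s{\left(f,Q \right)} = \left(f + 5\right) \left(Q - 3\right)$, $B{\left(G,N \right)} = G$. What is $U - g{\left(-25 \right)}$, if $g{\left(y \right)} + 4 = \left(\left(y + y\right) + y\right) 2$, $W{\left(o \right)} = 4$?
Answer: $266$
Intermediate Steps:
$s{\left(f,Q \right)} = \left(-3 + Q\right) \left(5 + f\right)$ ($s{\left(f,Q \right)} = \left(5 + f\right) \left(-3 + Q\right) = \left(-3 + Q\right) \left(5 + f\right)$)
$g{\left(y \right)} = -4 + 6 y$ ($g{\left(y \right)} = -4 + \left(\left(y + y\right) + y\right) 2 = -4 + \left(2 y + y\right) 2 = -4 + 3 y 2 = -4 + 6 y$)
$U = 112$ ($U = \left(-15 - -9 + 5 \cdot 4 + 4 \left(-3\right)\right) 14 \cdot 4 = \left(-15 + 9 + 20 - 12\right) 14 \cdot 4 = 2 \cdot 14 \cdot 4 = 28 \cdot 4 = 112$)
$U - g{\left(-25 \right)} = 112 - \left(-4 + 6 \left(-25\right)\right) = 112 - \left(-4 - 150\right) = 112 - -154 = 112 + 154 = 266$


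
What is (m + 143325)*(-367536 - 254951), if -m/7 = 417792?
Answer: 1731272671653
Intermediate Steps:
m = -2924544 (m = -7*417792 = -2924544)
(m + 143325)*(-367536 - 254951) = (-2924544 + 143325)*(-367536 - 254951) = -2781219*(-622487) = 1731272671653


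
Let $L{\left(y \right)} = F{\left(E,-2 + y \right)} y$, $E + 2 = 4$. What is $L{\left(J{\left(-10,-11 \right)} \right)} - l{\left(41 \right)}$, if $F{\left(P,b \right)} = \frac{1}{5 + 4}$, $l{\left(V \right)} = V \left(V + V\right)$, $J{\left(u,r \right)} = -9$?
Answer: $-3363$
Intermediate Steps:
$E = 2$ ($E = -2 + 4 = 2$)
$l{\left(V \right)} = 2 V^{2}$ ($l{\left(V \right)} = V 2 V = 2 V^{2}$)
$F{\left(P,b \right)} = \frac{1}{9}$
$L{\left(y \right)} = \frac{y}{9}$
$L{\left(J{\left(-10,-11 \right)} \right)} - l{\left(41 \right)} = \frac{1}{9} \left(-9\right) - 2 \cdot 41^{2} = -1 - 2 \cdot 1681 = -1 - 3362 = -3363$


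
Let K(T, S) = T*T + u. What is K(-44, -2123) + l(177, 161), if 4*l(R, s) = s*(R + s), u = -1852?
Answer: 27377/2 ≈ 13689.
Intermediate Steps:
l(R, s) = s*(R + s)/4 (l(R, s) = (s*(R + s))/4 = s*(R + s)/4)
K(T, S) = -1852 + T**2 (K(T, S) = T*T - 1852 = T**2 - 1852 = -1852 + T**2)
K(-44, -2123) + l(177, 161) = (-1852 + (-44)**2) + (1/4)*161*(177 + 161) = (-1852 + 1936) + (1/4)*161*338 = 84 + 27209/2 = 27377/2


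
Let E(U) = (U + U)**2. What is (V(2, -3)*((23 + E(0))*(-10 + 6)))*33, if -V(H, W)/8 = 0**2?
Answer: 0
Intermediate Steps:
V(H, W) = 0 (V(H, W) = -8*0**2 = -8*0 = 0)
E(U) = 4*U**2 (E(U) = (2*U)**2 = 4*U**2)
(V(2, -3)*((23 + E(0))*(-10 + 6)))*33 = (0*((23 + 4*0**2)*(-10 + 6)))*33 = (0*((23 + 4*0)*(-4)))*33 = (0*((23 + 0)*(-4)))*33 = (0*(23*(-4)))*33 = (0*(-92))*33 = 0*33 = 0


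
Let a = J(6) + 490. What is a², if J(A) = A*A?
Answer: 276676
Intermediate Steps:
J(A) = A²
a = 526 (a = 6² + 490 = 36 + 490 = 526)
a² = 526² = 276676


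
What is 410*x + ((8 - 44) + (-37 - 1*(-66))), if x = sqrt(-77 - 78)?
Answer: -7 + 410*I*sqrt(155) ≈ -7.0 + 5104.5*I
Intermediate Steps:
x = I*sqrt(155) (x = sqrt(-155) = I*sqrt(155) ≈ 12.45*I)
410*x + ((8 - 44) + (-37 - 1*(-66))) = 410*(I*sqrt(155)) + ((8 - 44) + (-37 - 1*(-66))) = 410*I*sqrt(155) + (-36 + (-37 + 66)) = 410*I*sqrt(155) + (-36 + 29) = 410*I*sqrt(155) - 7 = -7 + 410*I*sqrt(155)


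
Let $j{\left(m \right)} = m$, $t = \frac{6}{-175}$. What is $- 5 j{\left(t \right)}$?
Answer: $\frac{6}{35} \approx 0.17143$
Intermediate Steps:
$t = - \frac{6}{175}$ ($t = 6 \left(- \frac{1}{175}\right) = - \frac{6}{175} \approx -0.034286$)
$- 5 j{\left(t \right)} = \left(-5\right) \left(- \frac{6}{175}\right) = \frac{6}{35}$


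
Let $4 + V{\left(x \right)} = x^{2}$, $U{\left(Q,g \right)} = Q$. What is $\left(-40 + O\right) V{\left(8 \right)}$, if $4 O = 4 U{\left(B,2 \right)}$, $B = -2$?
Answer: $-2520$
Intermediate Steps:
$V{\left(x \right)} = -4 + x^{2}$
$O = -2$ ($O = \frac{4 \left(-2\right)}{4} = \frac{1}{4} \left(-8\right) = -2$)
$\left(-40 + O\right) V{\left(8 \right)} = \left(-40 - 2\right) \left(-4 + 8^{2}\right) = - 42 \left(-4 + 64\right) = \left(-42\right) 60 = -2520$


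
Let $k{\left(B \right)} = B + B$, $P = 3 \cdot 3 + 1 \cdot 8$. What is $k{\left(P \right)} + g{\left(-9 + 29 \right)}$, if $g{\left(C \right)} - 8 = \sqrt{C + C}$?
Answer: $42 + 2 \sqrt{10} \approx 48.325$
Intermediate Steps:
$P = 17$ ($P = 9 + 8 = 17$)
$k{\left(B \right)} = 2 B$
$g{\left(C \right)} = 8 + \sqrt{2} \sqrt{C}$ ($g{\left(C \right)} = 8 + \sqrt{C + C} = 8 + \sqrt{2 C} = 8 + \sqrt{2} \sqrt{C}$)
$k{\left(P \right)} + g{\left(-9 + 29 \right)} = 2 \cdot 17 + \left(8 + \sqrt{2} \sqrt{-9 + 29}\right) = 34 + \left(8 + \sqrt{2} \sqrt{20}\right) = 34 + \left(8 + \sqrt{2} \cdot 2 \sqrt{5}\right) = 34 + \left(8 + 2 \sqrt{10}\right) = 42 + 2 \sqrt{10}$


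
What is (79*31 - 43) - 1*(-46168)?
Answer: 48574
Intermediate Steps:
(79*31 - 43) - 1*(-46168) = (2449 - 43) + 46168 = 2406 + 46168 = 48574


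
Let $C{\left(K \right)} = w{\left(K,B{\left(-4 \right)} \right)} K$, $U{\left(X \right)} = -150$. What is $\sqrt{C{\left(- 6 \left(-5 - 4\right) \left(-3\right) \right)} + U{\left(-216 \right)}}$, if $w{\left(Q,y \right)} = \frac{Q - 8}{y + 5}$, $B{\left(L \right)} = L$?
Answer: $\sqrt{27390} \approx 165.5$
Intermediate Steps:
$w{\left(Q,y \right)} = \frac{-8 + Q}{5 + y}$
$C{\left(K \right)} = K \left(-8 + K\right)$ ($C{\left(K \right)} = \frac{-8 + K}{5 - 4} K = \frac{-8 + K}{1} K = 1 \left(-8 + K\right) K = \left(-8 + K\right) K = K \left(-8 + K\right)$)
$\sqrt{C{\left(- 6 \left(-5 - 4\right) \left(-3\right) \right)} + U{\left(-216 \right)}} = \sqrt{- 6 \left(-5 - 4\right) \left(-3\right) \left(-8 + - 6 \left(-5 - 4\right) \left(-3\right)\right) - 150} = \sqrt{\left(-6\right) \left(-9\right) \left(-3\right) \left(-8 + \left(-6\right) \left(-9\right) \left(-3\right)\right) - 150} = \sqrt{54 \left(-3\right) \left(-8 + 54 \left(-3\right)\right) - 150} = \sqrt{- 162 \left(-8 - 162\right) - 150} = \sqrt{\left(-162\right) \left(-170\right) - 150} = \sqrt{27540 - 150} = \sqrt{27390}$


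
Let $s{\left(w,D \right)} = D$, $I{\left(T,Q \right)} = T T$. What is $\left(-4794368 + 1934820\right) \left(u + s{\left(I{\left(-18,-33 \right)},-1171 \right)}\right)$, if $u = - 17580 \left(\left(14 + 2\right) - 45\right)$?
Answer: $-1454506230652$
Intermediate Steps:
$I{\left(T,Q \right)} = T^{2}$
$u = 509820$ ($u = - 17580 \left(16 - 45\right) = \left(-17580\right) \left(-29\right) = 509820$)
$\left(-4794368 + 1934820\right) \left(u + s{\left(I{\left(-18,-33 \right)},-1171 \right)}\right) = \left(-4794368 + 1934820\right) \left(509820 - 1171\right) = \left(-2859548\right) 508649 = -1454506230652$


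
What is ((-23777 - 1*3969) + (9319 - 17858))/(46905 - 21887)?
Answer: -36285/25018 ≈ -1.4504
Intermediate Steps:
((-23777 - 1*3969) + (9319 - 17858))/(46905 - 21887) = ((-23777 - 3969) - 8539)/25018 = (-27746 - 8539)*(1/25018) = -36285*1/25018 = -36285/25018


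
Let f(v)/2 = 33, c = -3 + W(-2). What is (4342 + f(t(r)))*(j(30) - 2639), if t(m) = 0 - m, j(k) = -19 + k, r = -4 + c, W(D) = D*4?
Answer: -11584224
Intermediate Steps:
W(D) = 4*D
c = -11 (c = -3 + 4*(-2) = -3 - 8 = -11)
r = -15 (r = -4 - 11 = -15)
t(m) = -m
f(v) = 66 (f(v) = 2*33 = 66)
(4342 + f(t(r)))*(j(30) - 2639) = (4342 + 66)*((-19 + 30) - 2639) = 4408*(11 - 2639) = 4408*(-2628) = -11584224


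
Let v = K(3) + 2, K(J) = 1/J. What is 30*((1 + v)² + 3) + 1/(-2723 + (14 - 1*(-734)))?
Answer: 2508247/5925 ≈ 423.33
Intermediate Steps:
v = 7/3 (v = 1/3 + 2 = ⅓ + 2 = 7/3 ≈ 2.3333)
30*((1 + v)² + 3) + 1/(-2723 + (14 - 1*(-734))) = 30*((1 + 7/3)² + 3) + 1/(-2723 + (14 - 1*(-734))) = 30*((10/3)² + 3) + 1/(-2723 + (14 + 734)) = 30*(100/9 + 3) + 1/(-2723 + 748) = 30*(127/9) + 1/(-1975) = 1270/3 - 1/1975 = 2508247/5925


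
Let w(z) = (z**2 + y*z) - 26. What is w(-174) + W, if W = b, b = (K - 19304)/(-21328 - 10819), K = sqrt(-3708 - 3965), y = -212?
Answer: 2158304590/32147 - I*sqrt(7673)/32147 ≈ 67139.0 - 0.0027248*I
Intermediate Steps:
w(z) = -26 + z**2 - 212*z (w(z) = (z**2 - 212*z) - 26 = -26 + z**2 - 212*z)
K = I*sqrt(7673) (K = sqrt(-7673) = I*sqrt(7673) ≈ 87.596*I)
b = 19304/32147 - I*sqrt(7673)/32147 (b = (I*sqrt(7673) - 19304)/(-21328 - 10819) = (-19304 + I*sqrt(7673))/(-32147) = (-19304 + I*sqrt(7673))*(-1/32147) = 19304/32147 - I*sqrt(7673)/32147 ≈ 0.60049 - 0.0027248*I)
W = 19304/32147 - I*sqrt(7673)/32147 ≈ 0.60049 - 0.0027248*I
w(-174) + W = (-26 + (-174)**2 - 212*(-174)) + (19304/32147 - I*sqrt(7673)/32147) = (-26 + 30276 + 36888) + (19304/32147 - I*sqrt(7673)/32147) = 67138 + (19304/32147 - I*sqrt(7673)/32147) = 2158304590/32147 - I*sqrt(7673)/32147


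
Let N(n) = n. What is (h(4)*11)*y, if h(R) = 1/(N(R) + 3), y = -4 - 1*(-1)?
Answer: -33/7 ≈ -4.7143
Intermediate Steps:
y = -3 (y = -4 + 1 = -3)
h(R) = 1/(3 + R) (h(R) = 1/(R + 3) = 1/(3 + R))
(h(4)*11)*y = (11/(3 + 4))*(-3) = (11/7)*(-3) = -33/7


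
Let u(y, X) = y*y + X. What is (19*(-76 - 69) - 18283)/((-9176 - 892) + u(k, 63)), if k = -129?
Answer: -10519/3318 ≈ -3.1703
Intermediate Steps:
u(y, X) = X + y**2 (u(y, X) = y**2 + X = X + y**2)
(19*(-76 - 69) - 18283)/((-9176 - 892) + u(k, 63)) = (19*(-76 - 69) - 18283)/((-9176 - 892) + (63 + (-129)**2)) = (19*(-145) - 18283)/(-10068 + (63 + 16641)) = (-2755 - 18283)/(-10068 + 16704) = -21038/6636 = -21038*1/6636 = -10519/3318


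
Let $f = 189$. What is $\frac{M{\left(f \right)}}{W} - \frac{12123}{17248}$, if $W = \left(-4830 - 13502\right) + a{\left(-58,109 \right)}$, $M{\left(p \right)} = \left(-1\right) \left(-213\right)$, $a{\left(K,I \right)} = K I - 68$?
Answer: $- \frac{151689315}{213202528} \approx -0.71148$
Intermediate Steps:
$a{\left(K,I \right)} = -68 + I K$ ($a{\left(K,I \right)} = I K - 68 = -68 + I K$)
$M{\left(p \right)} = 213$
$W = -24722$ ($W = \left(-4830 - 13502\right) + \left(-68 + 109 \left(-58\right)\right) = -18332 - 6390 = -24722$)
$\frac{M{\left(f \right)}}{W} - \frac{12123}{17248} = \frac{213}{-24722} - \frac{12123}{17248} = 213 \left(- \frac{1}{24722}\right) - \frac{12123}{17248} = - \frac{213}{24722} - \frac{12123}{17248} = - \frac{151689315}{213202528}$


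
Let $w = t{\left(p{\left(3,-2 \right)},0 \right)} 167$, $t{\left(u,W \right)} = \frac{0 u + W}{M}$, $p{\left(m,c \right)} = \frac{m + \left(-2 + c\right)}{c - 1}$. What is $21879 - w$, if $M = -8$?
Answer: $21879$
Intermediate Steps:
$p{\left(m,c \right)} = \frac{-2 + c + m}{-1 + c}$
$t{\left(u,W \right)} = - \frac{W}{8}$ ($t{\left(u,W \right)} = \frac{0 u + W}{-8} = \left(0 + W\right) \left(- \frac{1}{8}\right) = W \left(- \frac{1}{8}\right) = - \frac{W}{8}$)
$w = 0$ ($w = \left(- \frac{1}{8}\right) 0 \cdot 167 = 0 \cdot 167 = 0$)
$21879 - w = 21879 - 0 = 21879 + 0 = 21879$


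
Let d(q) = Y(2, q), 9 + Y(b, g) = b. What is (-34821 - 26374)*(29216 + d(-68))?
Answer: -1787444755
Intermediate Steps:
Y(b, g) = -9 + b
d(q) = -7 (d(q) = -9 + 2 = -7)
(-34821 - 26374)*(29216 + d(-68)) = (-34821 - 26374)*(29216 - 7) = -61195*29209 = -1787444755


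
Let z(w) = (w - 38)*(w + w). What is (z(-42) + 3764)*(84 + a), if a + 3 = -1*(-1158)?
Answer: 12989676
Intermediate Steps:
a = 1155 (a = -3 - 1*(-1158) = -3 + 1158 = 1155)
z(w) = 2*w*(-38 + w) (z(w) = (-38 + w)*(2*w) = 2*w*(-38 + w))
(z(-42) + 3764)*(84 + a) = (2*(-42)*(-38 - 42) + 3764)*(84 + 1155) = (2*(-42)*(-80) + 3764)*1239 = (6720 + 3764)*1239 = 10484*1239 = 12989676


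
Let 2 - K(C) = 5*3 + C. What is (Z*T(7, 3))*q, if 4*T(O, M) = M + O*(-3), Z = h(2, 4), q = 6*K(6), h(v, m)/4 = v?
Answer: 4104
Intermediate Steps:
K(C) = -13 - C (K(C) = 2 - (5*3 + C) = 2 - (15 + C) = 2 + (-15 - C) = -13 - C)
h(v, m) = 4*v
q = -114 (q = 6*(-13 - 1*6) = 6*(-13 - 6) = 6*(-19) = -114)
Z = 8 (Z = 4*2 = 8)
T(O, M) = -3*O/4 + M/4 (T(O, M) = (M + O*(-3))/4 = (M - 3*O)/4 = -3*O/4 + M/4)
(Z*T(7, 3))*q = (8*(-¾*7 + (¼)*3))*(-114) = (8*(-21/4 + ¾))*(-114) = (8*(-9/2))*(-114) = -36*(-114) = 4104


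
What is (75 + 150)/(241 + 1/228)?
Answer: 51300/54949 ≈ 0.93359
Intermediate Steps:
(75 + 150)/(241 + 1/228) = 225/(241 + 1/228) = 225/(54949/228) = 225*(228/54949) = 51300/54949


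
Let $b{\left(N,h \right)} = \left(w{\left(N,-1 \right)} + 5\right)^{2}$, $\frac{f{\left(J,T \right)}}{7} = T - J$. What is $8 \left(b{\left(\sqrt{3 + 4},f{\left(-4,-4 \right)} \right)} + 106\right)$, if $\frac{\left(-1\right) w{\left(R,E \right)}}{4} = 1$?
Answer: $856$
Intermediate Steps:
$w{\left(R,E \right)} = -4$ ($w{\left(R,E \right)} = \left(-4\right) 1 = -4$)
$f{\left(J,T \right)} = - 7 J + 7 T$ ($f{\left(J,T \right)} = 7 \left(T - J\right) = - 7 J + 7 T$)
$b{\left(N,h \right)} = 1$ ($b{\left(N,h \right)} = \left(-4 + 5\right)^{2} = 1^{2} = 1$)
$8 \left(b{\left(\sqrt{3 + 4},f{\left(-4,-4 \right)} \right)} + 106\right) = 8 \left(1 + 106\right) = 8 \cdot 107 = 856$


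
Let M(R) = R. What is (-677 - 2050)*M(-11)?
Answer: 29997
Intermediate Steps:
(-677 - 2050)*M(-11) = (-677 - 2050)*(-11) = -2727*(-11) = 29997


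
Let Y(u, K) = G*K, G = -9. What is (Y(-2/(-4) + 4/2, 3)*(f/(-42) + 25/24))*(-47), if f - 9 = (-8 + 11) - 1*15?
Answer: 79101/56 ≈ 1412.5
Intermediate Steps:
Y(u, K) = -9*K
f = -3 (f = 9 + ((-8 + 11) - 1*15) = 9 + (3 - 15) = 9 - 12 = -3)
(Y(-2/(-4) + 4/2, 3)*(f/(-42) + 25/24))*(-47) = ((-9*3)*(-3/(-42) + 25/24))*(-47) = -27*(-3*(-1/42) + 25*(1/24))*(-47) = -27*(1/14 + 25/24)*(-47) = -27*187/168*(-47) = -1683/56*(-47) = 79101/56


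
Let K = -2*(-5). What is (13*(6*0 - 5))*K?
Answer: -650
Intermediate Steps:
K = 10
(13*(6*0 - 5))*K = (13*(6*0 - 5))*10 = (13*(0 - 5))*10 = (13*(-5))*10 = -65*10 = -650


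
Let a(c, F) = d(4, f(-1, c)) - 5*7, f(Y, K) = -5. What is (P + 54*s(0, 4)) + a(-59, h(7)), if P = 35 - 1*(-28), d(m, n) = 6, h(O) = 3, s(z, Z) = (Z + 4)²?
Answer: 3490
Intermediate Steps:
s(z, Z) = (4 + Z)²
P = 63 (P = 35 + 28 = 63)
a(c, F) = -29 (a(c, F) = 6 - 5*7 = 6 - 35 = -29)
(P + 54*s(0, 4)) + a(-59, h(7)) = (63 + 54*(4 + 4)²) - 29 = (63 + 54*8²) - 29 = (63 + 54*64) - 29 = (63 + 3456) - 29 = 3519 - 29 = 3490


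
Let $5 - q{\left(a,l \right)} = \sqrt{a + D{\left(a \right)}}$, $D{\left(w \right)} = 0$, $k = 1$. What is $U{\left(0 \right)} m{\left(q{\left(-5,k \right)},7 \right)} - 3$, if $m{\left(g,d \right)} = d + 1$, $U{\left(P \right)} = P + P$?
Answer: $-3$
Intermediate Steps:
$U{\left(P \right)} = 2 P$
$q{\left(a,l \right)} = 5 - \sqrt{a}$ ($q{\left(a,l \right)} = 5 - \sqrt{a + 0} = 5 - \sqrt{a}$)
$m{\left(g,d \right)} = 1 + d$
$U{\left(0 \right)} m{\left(q{\left(-5,k \right)},7 \right)} - 3 = 2 \cdot 0 \left(1 + 7\right) - 3 = 0 \cdot 8 - 3 = 0 - 3 = -3$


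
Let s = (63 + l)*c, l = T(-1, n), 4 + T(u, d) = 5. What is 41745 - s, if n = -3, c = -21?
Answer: 43089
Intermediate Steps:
T(u, d) = 1 (T(u, d) = -4 + 5 = 1)
l = 1
s = -1344 (s = (63 + 1)*(-21) = 64*(-21) = -1344)
41745 - s = 41745 - 1*(-1344) = 41745 + 1344 = 43089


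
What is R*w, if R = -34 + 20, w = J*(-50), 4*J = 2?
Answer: 350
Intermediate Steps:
J = 1/2 (J = (1/4)*2 = 1/2 ≈ 0.50000)
w = -25 (w = (1/2)*(-50) = -25)
R = -14
R*w = -14*(-25) = 350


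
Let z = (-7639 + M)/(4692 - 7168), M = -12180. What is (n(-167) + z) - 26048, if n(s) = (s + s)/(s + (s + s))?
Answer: -193420135/7428 ≈ -26039.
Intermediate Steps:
n(s) = ⅔ (n(s) = (2*s)/(s + 2*s) = (2*s)/((3*s)) = (2*s)*(1/(3*s)) = ⅔)
z = 19819/2476 (z = (-7639 - 12180)/(4692 - 7168) = -19819/(-2476) = -19819*(-1/2476) = 19819/2476 ≈ 8.0044)
(n(-167) + z) - 26048 = (⅔ + 19819/2476) - 26048 = 64409/7428 - 26048 = -193420135/7428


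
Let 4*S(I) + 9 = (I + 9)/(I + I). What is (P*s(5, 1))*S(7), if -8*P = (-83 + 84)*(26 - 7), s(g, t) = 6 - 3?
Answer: 3135/224 ≈ 13.996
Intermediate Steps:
s(g, t) = 3
P = -19/8 (P = -(-83 + 84)*(26 - 7)/8 = -19/8 ≈ -2.3750)
S(I) = -9/4 + (9 + I)/(8*I) (S(I) = -9/4 + ((I + 9)/(I + I))/4 = -9/4 + ((9 + I)/((2*I)))/4 = -9/4 + ((9 + I)*(1/(2*I)))/4 = -9/4 + ((9 + I)/(2*I))/4 = -9/4 + (9 + I)/(8*I))
(P*s(5, 1))*S(7) = (-19/8*3)*((1/8)*(9 - 17*7)/7) = -57*(9 - 119)/(64*7) = -57*(-110)/(64*7) = -57/8*(-55/28) = 3135/224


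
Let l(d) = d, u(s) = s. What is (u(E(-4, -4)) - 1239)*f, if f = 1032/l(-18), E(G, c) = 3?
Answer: 70864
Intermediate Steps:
f = -172/3 (f = 1032/(-18) = 1032*(-1/18) = -172/3 ≈ -57.333)
(u(E(-4, -4)) - 1239)*f = (3 - 1239)*(-172/3) = -1236*(-172/3) = 70864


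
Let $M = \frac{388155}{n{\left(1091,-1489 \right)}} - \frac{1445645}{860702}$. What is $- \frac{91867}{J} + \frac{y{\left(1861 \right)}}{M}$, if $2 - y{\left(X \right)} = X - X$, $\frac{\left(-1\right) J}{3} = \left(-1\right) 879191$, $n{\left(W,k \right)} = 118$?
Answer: $- \frac{7535007192724711}{220181428095188775} \approx -0.034222$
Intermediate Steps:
$J = 2637573$ ($J = - 3 \left(\left(-1\right) 879191\right) = \left(-3\right) \left(-879191\right) = 2637573$)
$y{\left(X \right)} = 2$ ($y{\left(X \right)} = 2 - \left(X - X\right) = 2 - 0 = 2 + 0 = 2$)
$M = \frac{83478799675}{25390709}$ ($M = \frac{388155}{118} - \frac{1445645}{860702} = \frac{83478799675}{25390709} \approx 3287.8$)
$- \frac{91867}{J} + \frac{y{\left(1861 \right)}}{M} = - \frac{91867}{2637573} + \frac{2}{\frac{83478799675}{25390709}} = \left(-91867\right) \frac{1}{2637573} + 2 \cdot \frac{25390709}{83478799675} = - \frac{91867}{2637573} + \frac{50781418}{83478799675} = - \frac{7535007192724711}{220181428095188775}$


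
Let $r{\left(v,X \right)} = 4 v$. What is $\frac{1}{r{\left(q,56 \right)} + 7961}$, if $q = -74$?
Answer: $\frac{1}{7665} \approx 0.00013046$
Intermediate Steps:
$\frac{1}{r{\left(q,56 \right)} + 7961} = \frac{1}{4 \left(-74\right) + 7961} = \frac{1}{-296 + 7961} = \frac{1}{7665}$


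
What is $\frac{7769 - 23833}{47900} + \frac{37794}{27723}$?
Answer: $\frac{113749194}{110660975} \approx 1.0279$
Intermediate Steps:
$\frac{7769 - 23833}{47900} + \frac{37794}{27723} = \left(7769 - 23833\right) \frac{1}{47900} + 37794 \cdot \frac{1}{27723} = \left(-16064\right) \frac{1}{47900} + \frac{12598}{9241} = - \frac{4016}{11975} + \frac{12598}{9241} = \frac{113749194}{110660975}$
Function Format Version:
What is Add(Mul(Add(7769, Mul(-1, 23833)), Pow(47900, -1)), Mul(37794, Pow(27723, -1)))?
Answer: Rational(113749194, 110660975) ≈ 1.0279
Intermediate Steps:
Add(Mul(Add(7769, Mul(-1, 23833)), Pow(47900, -1)), Mul(37794, Pow(27723, -1))) = Add(Mul(Add(7769, -23833), Rational(1, 47900)), Mul(37794, Rational(1, 27723))) = Add(Mul(-16064, Rational(1, 47900)), Rational(12598, 9241)) = Add(Rational(-4016, 11975), Rational(12598, 9241)) = Rational(113749194, 110660975)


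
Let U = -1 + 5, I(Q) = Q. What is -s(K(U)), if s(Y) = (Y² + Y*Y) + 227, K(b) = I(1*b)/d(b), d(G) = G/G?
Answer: -259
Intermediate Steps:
d(G) = 1
U = 4
K(b) = b (K(b) = (1*b)/1 = b*1 = b)
s(Y) = 227 + 2*Y² (s(Y) = (Y² + Y²) + 227 = 2*Y² + 227 = 227 + 2*Y²)
-s(K(U)) = -(227 + 2*4²) = -(227 + 2*16) = -(227 + 32) = -1*259 = -259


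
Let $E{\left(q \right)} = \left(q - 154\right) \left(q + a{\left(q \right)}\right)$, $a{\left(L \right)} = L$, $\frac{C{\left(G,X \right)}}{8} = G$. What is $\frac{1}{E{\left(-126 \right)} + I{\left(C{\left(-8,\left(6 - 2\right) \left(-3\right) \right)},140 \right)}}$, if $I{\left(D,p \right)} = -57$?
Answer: $\frac{1}{70503} \approx 1.4184 \cdot 10^{-5}$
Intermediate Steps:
$C{\left(G,X \right)} = 8 G$
$E{\left(q \right)} = 2 q \left(-154 + q\right)$ ($E{\left(q \right)} = \left(q - 154\right) \left(q + q\right) = \left(-154 + q\right) 2 q = 2 q \left(-154 + q\right)$)
$\frac{1}{E{\left(-126 \right)} + I{\left(C{\left(-8,\left(6 - 2\right) \left(-3\right) \right)},140 \right)}} = \frac{1}{2 \left(-126\right) \left(-154 - 126\right) - 57} = \frac{1}{2 \left(-126\right) \left(-280\right) - 57} = \frac{1}{70560 - 57} = \frac{1}{70503}$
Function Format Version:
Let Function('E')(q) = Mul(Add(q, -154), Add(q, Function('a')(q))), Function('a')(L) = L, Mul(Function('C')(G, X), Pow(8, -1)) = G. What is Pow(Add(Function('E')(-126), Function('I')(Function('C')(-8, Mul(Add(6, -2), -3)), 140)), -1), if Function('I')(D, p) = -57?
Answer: Rational(1, 70503) ≈ 1.4184e-5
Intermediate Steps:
Function('C')(G, X) = Mul(8, G)
Function('E')(q) = Mul(2, q, Add(-154, q)) (Function('E')(q) = Mul(Add(q, -154), Add(q, q)) = Mul(Add(-154, q), Mul(2, q)) = Mul(2, q, Add(-154, q)))
Pow(Add(Function('E')(-126), Function('I')(Function('C')(-8, Mul(Add(6, -2), -3)), 140)), -1) = Pow(Add(Mul(2, -126, Add(-154, -126)), -57), -1) = Pow(Add(Mul(2, -126, -280), -57), -1) = Pow(Add(70560, -57), -1) = Pow(70503, -1) = Rational(1, 70503)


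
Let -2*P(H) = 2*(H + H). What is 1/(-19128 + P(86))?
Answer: -1/19300 ≈ -5.1813e-5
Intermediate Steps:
P(H) = -2*H (P(H) = -(H + H) = -2*H)
1/(-19128 + P(86)) = 1/(-19128 - 2*86) = 1/(-19128 - 172) = 1/(-19300) = -1/19300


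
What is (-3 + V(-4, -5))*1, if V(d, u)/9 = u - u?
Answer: -3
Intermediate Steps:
V(d, u) = 0 (V(d, u) = 9*(u - u) = 9*0 = 0)
(-3 + V(-4, -5))*1 = (-3 + 0)*1 = -3*1 = -3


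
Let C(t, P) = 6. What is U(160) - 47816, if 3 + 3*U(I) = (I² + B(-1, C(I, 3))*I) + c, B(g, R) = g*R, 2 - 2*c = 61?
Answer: -79227/2 ≈ -39614.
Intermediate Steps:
c = -59/2 (c = 1 - ½*61 = 1 - 61/2 = -59/2 ≈ -29.500)
B(g, R) = R*g
U(I) = -65/6 - 2*I + I²/3 (U(I) = -1 + ((I² + (6*(-1))*I) - 59/2)/3 = -1 + ((I² - 6*I) - 59/2)/3 = -1 + (-59/2 + I² - 6*I)/3 = -1 + (-59/6 - 2*I + I²/3) = -65/6 - 2*I + I²/3)
U(160) - 47816 = (-65/6 - 2*160 + (⅓)*160²) - 47816 = (-65/6 - 320 + (⅓)*25600) - 47816 = (-65/6 - 320 + 25600/3) - 47816 = 16405/2 - 47816 = -79227/2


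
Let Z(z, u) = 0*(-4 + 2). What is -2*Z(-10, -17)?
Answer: 0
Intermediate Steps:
Z(z, u) = 0 (Z(z, u) = 0*(-2) = 0)
-2*Z(-10, -17) = -2*0 = 0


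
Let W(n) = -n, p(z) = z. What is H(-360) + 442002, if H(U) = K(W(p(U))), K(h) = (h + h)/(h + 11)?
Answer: 163983462/371 ≈ 4.4200e+5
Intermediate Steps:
K(h) = 2*h/(11 + h) (K(h) = (2*h)/(11 + h) = 2*h/(11 + h))
H(U) = -2*U/(11 - U) (H(U) = 2*(-U)/(11 - U) = -2*U/(11 - U))
H(-360) + 442002 = 2*(-360)/(-11 - 360) + 442002 = 2*(-360)/(-371) + 442002 = 2*(-360)*(-1/371) + 442002 = 720/371 + 442002 = 163983462/371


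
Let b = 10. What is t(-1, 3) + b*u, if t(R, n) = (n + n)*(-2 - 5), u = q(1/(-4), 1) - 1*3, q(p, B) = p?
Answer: -149/2 ≈ -74.500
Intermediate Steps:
u = -13/4 (u = 1/(-4) - 1*3 = -¼ - 3 = -13/4 ≈ -3.2500)
t(R, n) = -14*n (t(R, n) = (2*n)*(-7) = -14*n)
t(-1, 3) + b*u = -14*3 + 10*(-13/4) = -42 - 65/2 = -149/2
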